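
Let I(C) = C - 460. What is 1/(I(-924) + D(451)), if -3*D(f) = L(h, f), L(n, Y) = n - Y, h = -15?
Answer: -3/3686 ≈ -0.00081389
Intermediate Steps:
D(f) = 5 + f/3 (D(f) = -(-15 - f)/3 = 5 + f/3)
I(C) = -460 + C
1/(I(-924) + D(451)) = 1/((-460 - 924) + (5 + (⅓)*451)) = 1/(-1384 + (5 + 451/3)) = 1/(-1384 + 466/3) = 1/(-3686/3) = -3/3686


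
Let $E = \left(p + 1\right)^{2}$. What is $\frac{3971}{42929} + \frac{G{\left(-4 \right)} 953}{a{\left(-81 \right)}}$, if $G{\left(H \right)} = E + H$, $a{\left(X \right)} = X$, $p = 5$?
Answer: $- \frac{1308841133}{3477249} \approx -376.4$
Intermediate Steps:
$E = 36$ ($E = \left(5 + 1\right)^{2} = 6^{2} = 36$)
$G{\left(H \right)} = 36 + H$
$\frac{3971}{42929} + \frac{G{\left(-4 \right)} 953}{a{\left(-81 \right)}} = \frac{3971}{42929} + \frac{\left(36 - 4\right) 953}{-81} = 3971 \cdot \frac{1}{42929} + 32 \cdot 953 \left(- \frac{1}{81}\right) = \frac{3971}{42929} + 30496 \left(- \frac{1}{81}\right) = \frac{3971}{42929} - \frac{30496}{81} = - \frac{1308841133}{3477249}$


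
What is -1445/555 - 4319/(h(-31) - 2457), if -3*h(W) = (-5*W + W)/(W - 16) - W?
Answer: -32908861/38602470 ≈ -0.85251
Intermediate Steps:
h(W) = W/3 + 4*W/(3*(-16 + W)) (h(W) = -((-5*W + W)/(W - 16) - W)/3 = -((-4*W)/(-16 + W) - W)/3 = -(-4*W/(-16 + W) - W)/3 = -(-W - 4*W/(-16 + W))/3 = W/3 + 4*W/(3*(-16 + W)))
-1445/555 - 4319/(h(-31) - 2457) = -1445/555 - 4319/((1/3)*(-31)*(-12 - 31)/(-16 - 31) - 2457) = -1445*1/555 - 4319/((1/3)*(-31)*(-43)/(-47) - 2457) = -289/111 - 4319/((1/3)*(-31)*(-1/47)*(-43) - 2457) = -289/111 - 4319/(-1333/141 - 2457) = -289/111 - 4319/(-347770/141) = -289/111 - 4319*(-141/347770) = -289/111 + 608979/347770 = -32908861/38602470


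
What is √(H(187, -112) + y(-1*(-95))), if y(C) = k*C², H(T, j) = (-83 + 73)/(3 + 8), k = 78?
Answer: 4*√5323615/11 ≈ 839.02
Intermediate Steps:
H(T, j) = -10/11
y(C) = 78*C²
√(H(187, -112) + y(-1*(-95))) = √(-10/11 + 78*(-1*(-95))²) = √(-10/11 + 78*95²) = √(-10/11 + 78*9025) = √(-10/11 + 703950) = √(7743440/11) = 4*√5323615/11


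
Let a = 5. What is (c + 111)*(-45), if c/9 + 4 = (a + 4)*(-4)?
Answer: 11205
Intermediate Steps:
c = -360 (c = -36 + 9*((5 + 4)*(-4)) = -36 + 9*(9*(-4)) = -36 + 9*(-36) = -36 - 324 = -360)
(c + 111)*(-45) = (-360 + 111)*(-45) = -249*(-45) = 11205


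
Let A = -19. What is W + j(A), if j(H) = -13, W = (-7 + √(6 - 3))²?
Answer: 39 - 14*√3 ≈ 14.751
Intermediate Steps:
W = (-7 + √3)² ≈ 27.751
W + j(A) = (7 - √3)² - 13 = -13 + (7 - √3)²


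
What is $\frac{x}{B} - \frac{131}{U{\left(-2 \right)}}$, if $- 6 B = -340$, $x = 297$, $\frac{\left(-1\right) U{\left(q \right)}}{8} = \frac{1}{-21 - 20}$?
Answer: $- \frac{452971}{680} \approx -666.13$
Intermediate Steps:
$U{\left(q \right)} = \frac{8}{41}$ ($U{\left(q \right)} = - \frac{8}{-21 - 20} = - \frac{8}{-41} = \left(-8\right) \left(- \frac{1}{41}\right) = \frac{8}{41}$)
$B = \frac{170}{3}$ ($B = \left(- \frac{1}{6}\right) \left(-340\right) = \frac{170}{3} \approx 56.667$)
$\frac{x}{B} - \frac{131}{U{\left(-2 \right)}} = \frac{297}{\frac{170}{3}} - \frac{131}{\frac{8}{41}} = 297 \cdot \frac{3}{170} - \frac{5371}{8} = \frac{891}{170} - \frac{5371}{8} = - \frac{452971}{680}$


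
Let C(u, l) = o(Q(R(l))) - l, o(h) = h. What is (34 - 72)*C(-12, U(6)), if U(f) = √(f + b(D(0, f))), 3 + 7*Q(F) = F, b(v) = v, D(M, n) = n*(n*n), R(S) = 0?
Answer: 114/7 + 38*√222 ≈ 582.47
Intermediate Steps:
D(M, n) = n³ (D(M, n) = n*n² = n³)
Q(F) = -3/7 + F/7
U(f) = √(f + f³)
C(u, l) = -3/7 - l (C(u, l) = (-3/7 + (⅐)*0) - l = (-3/7 + 0) - l = -3/7 - l)
(34 - 72)*C(-12, U(6)) = (34 - 72)*(-3/7 - √(6 + 6³)) = -38*(-3/7 - √(6 + 216)) = -38*(-3/7 - √222) = 114/7 + 38*√222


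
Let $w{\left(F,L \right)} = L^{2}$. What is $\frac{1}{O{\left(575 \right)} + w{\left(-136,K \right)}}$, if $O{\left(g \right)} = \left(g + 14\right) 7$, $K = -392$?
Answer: $\frac{1}{157787} \approx 6.3377 \cdot 10^{-6}$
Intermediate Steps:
$O{\left(g \right)} = 98 + 7 g$ ($O{\left(g \right)} = \left(14 + g\right) 7 = 98 + 7 g$)
$\frac{1}{O{\left(575 \right)} + w{\left(-136,K \right)}} = \frac{1}{\left(98 + 7 \cdot 575\right) + \left(-392\right)^{2}} = \frac{1}{\left(98 + 4025\right) + 153664} = \frac{1}{4123 + 153664} = \frac{1}{157787}$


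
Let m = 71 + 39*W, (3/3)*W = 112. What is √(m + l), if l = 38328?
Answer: √42767 ≈ 206.80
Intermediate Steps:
W = 112
m = 4439 (m = 71 + 39*112 = 71 + 4368 = 4439)
√(m + l) = √(4439 + 38328) = √42767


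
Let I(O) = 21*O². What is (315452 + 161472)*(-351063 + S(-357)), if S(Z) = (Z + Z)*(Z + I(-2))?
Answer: -74467390284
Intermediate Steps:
S(Z) = 2*Z*(84 + Z) (S(Z) = (Z + Z)*(Z + 21*(-2)²) = (2*Z)*(Z + 21*4) = (2*Z)*(Z + 84) = (2*Z)*(84 + Z) = 2*Z*(84 + Z))
(315452 + 161472)*(-351063 + S(-357)) = (315452 + 161472)*(-351063 + 2*(-357)*(84 - 357)) = 476924*(-351063 + 2*(-357)*(-273)) = 476924*(-351063 + 194922) = 476924*(-156141) = -74467390284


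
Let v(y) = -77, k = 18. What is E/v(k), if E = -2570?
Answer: 2570/77 ≈ 33.377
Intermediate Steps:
E/v(k) = -2570/(-77) = -2570*(-1/77) = 2570/77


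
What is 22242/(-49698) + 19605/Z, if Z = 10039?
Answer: 11379422/7559367 ≈ 1.5053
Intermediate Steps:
22242/(-49698) + 19605/Z = 22242/(-49698) + 19605/10039 = 22242*(-1/49698) + 19605*(1/10039) = -337/753 + 19605/10039 = 11379422/7559367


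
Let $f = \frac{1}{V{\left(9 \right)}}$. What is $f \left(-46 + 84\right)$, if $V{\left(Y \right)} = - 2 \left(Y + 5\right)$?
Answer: $- \frac{19}{14} \approx -1.3571$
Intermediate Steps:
$V{\left(Y \right)} = -10 - 2 Y$ ($V{\left(Y \right)} = - 2 \left(5 + Y\right) = -10 - 2 Y$)
$f = - \frac{1}{28}$ ($f = \frac{1}{-10 - 18} = \frac{1}{-28} = - \frac{1}{28} \approx -0.035714$)
$f \left(-46 + 84\right) = - \frac{-46 + 84}{28} = \left(- \frac{1}{28}\right) 38 = - \frac{19}{14}$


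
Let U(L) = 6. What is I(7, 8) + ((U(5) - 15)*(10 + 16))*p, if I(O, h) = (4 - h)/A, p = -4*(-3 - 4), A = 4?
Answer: -6553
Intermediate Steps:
p = 28 (p = -4*(-7) = 28)
I(O, h) = 1 - h/4 (I(O, h) = (4 - h)/4 = (4 - h)*(¼) = 1 - h/4)
I(7, 8) + ((U(5) - 15)*(10 + 16))*p = (1 - ¼*8) + ((6 - 15)*(10 + 16))*28 = (1 - 2) - 9*26*28 = -1 - 234*28 = -1 - 6552 = -6553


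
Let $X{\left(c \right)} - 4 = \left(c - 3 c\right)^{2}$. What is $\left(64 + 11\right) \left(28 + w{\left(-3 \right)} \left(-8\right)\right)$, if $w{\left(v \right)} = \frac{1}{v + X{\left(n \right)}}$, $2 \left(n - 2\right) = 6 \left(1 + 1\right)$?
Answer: $\frac{539100}{257} \approx 2097.7$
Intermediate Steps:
$n = 8$ ($n = 2 + \frac{6 \left(1 + 1\right)}{2} = 2 + \frac{6 \cdot 2}{2} = 2 + \frac{1}{2} \cdot 12 = 2 + 6 = 8$)
$X{\left(c \right)} = 4 + 4 c^{2}$ ($X{\left(c \right)} = 4 + \left(c - 3 c\right)^{2} = 4 + \left(- 2 c\right)^{2} = 4 + 4 c^{2}$)
$w{\left(v \right)} = \frac{1}{260 + v}$ ($w{\left(v \right)} = \frac{1}{v + \left(4 + 4 \cdot 8^{2}\right)} = \frac{1}{v + \left(4 + 4 \cdot 64\right)} = \frac{1}{v + \left(4 + 256\right)} = \frac{1}{v + 260} = \frac{1}{260 + v}$)
$\left(64 + 11\right) \left(28 + w{\left(-3 \right)} \left(-8\right)\right) = \left(64 + 11\right) \left(28 + \frac{1}{260 - 3} \left(-8\right)\right) = 75 \left(28 + \frac{1}{257} \left(-8\right)\right) = 75 \left(28 - \frac{8}{257}\right) = 75 \cdot \frac{7188}{257} = \frac{539100}{257}$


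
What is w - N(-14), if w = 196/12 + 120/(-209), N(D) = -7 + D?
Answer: 23048/627 ≈ 36.759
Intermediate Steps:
w = 9881/627 (w = 196*(1/12) + 120*(-1/209) = 49/3 - 120/209 = 9881/627 ≈ 15.759)
w - N(-14) = 9881/627 - (-7 - 14) = 9881/627 - 1*(-21) = 9881/627 + 21 = 23048/627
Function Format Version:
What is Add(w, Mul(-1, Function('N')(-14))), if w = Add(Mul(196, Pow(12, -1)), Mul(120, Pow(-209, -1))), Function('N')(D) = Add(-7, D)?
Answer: Rational(23048, 627) ≈ 36.759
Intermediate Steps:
w = Rational(9881, 627) (w = Add(Mul(196, Rational(1, 12)), Mul(120, Rational(-1, 209))) = Add(Rational(49, 3), Rational(-120, 209)) = Rational(9881, 627) ≈ 15.759)
Add(w, Mul(-1, Function('N')(-14))) = Add(Rational(9881, 627), Mul(-1, Add(-7, -14))) = Add(Rational(9881, 627), Mul(-1, -21)) = Add(Rational(9881, 627), 21) = Rational(23048, 627)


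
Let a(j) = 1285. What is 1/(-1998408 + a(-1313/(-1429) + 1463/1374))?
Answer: -1/1997123 ≈ -5.0072e-7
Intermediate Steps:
1/(-1998408 + a(-1313/(-1429) + 1463/1374)) = 1/(-1998408 + 1285) = 1/(-1997123) = -1/1997123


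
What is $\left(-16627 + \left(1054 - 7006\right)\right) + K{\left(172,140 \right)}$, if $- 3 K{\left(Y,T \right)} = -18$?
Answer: $-22573$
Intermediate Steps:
$K{\left(Y,T \right)} = 6$ ($K{\left(Y,T \right)} = \left(- \frac{1}{3}\right) \left(-18\right) = 6$)
$\left(-16627 + \left(1054 - 7006\right)\right) + K{\left(172,140 \right)} = \left(-16627 + \left(1054 - 7006\right)\right) + 6 = \left(-16627 - 5952\right) + 6 = -22579 + 6 = -22573$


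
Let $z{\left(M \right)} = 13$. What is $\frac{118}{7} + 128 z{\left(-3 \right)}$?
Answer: $\frac{11766}{7} \approx 1680.9$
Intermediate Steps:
$\frac{118}{7} + 128 z{\left(-3 \right)} = \frac{118}{7} + 128 \cdot 13 = 118 \cdot \frac{1}{7} + 1664 = \frac{118}{7} + 1664 = \frac{11766}{7}$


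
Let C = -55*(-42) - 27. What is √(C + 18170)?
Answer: √20453 ≈ 143.01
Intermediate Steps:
C = 2283 (C = 2310 - 27 = 2283)
√(C + 18170) = √(2283 + 18170) = √20453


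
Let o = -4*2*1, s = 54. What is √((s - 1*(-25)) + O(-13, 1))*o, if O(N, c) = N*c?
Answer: -8*√66 ≈ -64.992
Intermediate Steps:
o = -8 (o = -8*1 = -8)
√((s - 1*(-25)) + O(-13, 1))*o = √((54 - 1*(-25)) - 13*1)*(-8) = √((54 + 25) - 13)*(-8) = √(79 - 13)*(-8) = √66*(-8) = -8*√66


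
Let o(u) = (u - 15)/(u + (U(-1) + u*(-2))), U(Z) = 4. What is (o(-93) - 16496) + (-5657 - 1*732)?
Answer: -2219953/97 ≈ -22886.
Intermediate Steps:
o(u) = (-15 + u)/(4 - u) (o(u) = (u - 15)/(u + (4 + u*(-2))) = (-15 + u)/(u + (4 - 2*u)) = (-15 + u)/(4 - u))
(o(-93) - 16496) + (-5657 - 1*732) = ((15 - 1*(-93))/(-4 - 93) - 16496) + (-5657 - 1*732) = ((15 + 93)/(-97) - 16496) + (-5657 - 732) = (-1/97*108 - 16496) - 6389 = (-108/97 - 16496) - 6389 = -1600220/97 - 6389 = -2219953/97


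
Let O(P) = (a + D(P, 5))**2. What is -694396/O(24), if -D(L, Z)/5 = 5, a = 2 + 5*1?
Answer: -173599/81 ≈ -2143.2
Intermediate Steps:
a = 7 (a = 2 + 5 = 7)
D(L, Z) = -25 (D(L, Z) = -5*5 = -25)
O(P) = 324 (O(P) = (7 - 25)**2 = (-18)**2 = 324)
-694396/O(24) = -694396/324 = -694396*1/324 = -173599/81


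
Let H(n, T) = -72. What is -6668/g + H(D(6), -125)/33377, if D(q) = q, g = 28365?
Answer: -224600116/946738605 ≈ -0.23724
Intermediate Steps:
-6668/g + H(D(6), -125)/33377 = -6668/28365 - 72/33377 = -224600116/946738605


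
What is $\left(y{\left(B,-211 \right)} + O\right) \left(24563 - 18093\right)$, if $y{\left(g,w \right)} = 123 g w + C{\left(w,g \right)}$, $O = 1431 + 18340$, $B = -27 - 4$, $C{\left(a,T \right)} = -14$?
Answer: $5333221000$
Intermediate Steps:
$B = -31$
$O = 19771$
$y{\left(g,w \right)} = -14 + 123 g w$ ($y{\left(g,w \right)} = 123 g w - 14 = -14 + 123 g w$)
$\left(y{\left(B,-211 \right)} + O\right) \left(24563 - 18093\right) = \left(\left(-14 + 123 \left(-31\right) \left(-211\right)\right) + 19771\right) \left(24563 - 18093\right) = \left(\left(-14 + 804543\right) + 19771\right) 6470 = \left(804529 + 19771\right) 6470 = 824300 \cdot 6470 = 5333221000$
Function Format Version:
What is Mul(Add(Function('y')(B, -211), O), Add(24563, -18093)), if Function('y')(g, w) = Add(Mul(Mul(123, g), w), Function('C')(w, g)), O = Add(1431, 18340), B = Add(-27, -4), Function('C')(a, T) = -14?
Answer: 5333221000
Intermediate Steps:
B = -31
O = 19771
Function('y')(g, w) = Add(-14, Mul(123, g, w)) (Function('y')(g, w) = Add(Mul(Mul(123, g), w), -14) = Add(Mul(123, g, w), -14) = Add(-14, Mul(123, g, w)))
Mul(Add(Function('y')(B, -211), O), Add(24563, -18093)) = Mul(Add(Add(-14, Mul(123, -31, -211)), 19771), Add(24563, -18093)) = Mul(Add(Add(-14, 804543), 19771), 6470) = Mul(Add(804529, 19771), 6470) = Mul(824300, 6470) = 5333221000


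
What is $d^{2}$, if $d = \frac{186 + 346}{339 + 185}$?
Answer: $\frac{17689}{17161} \approx 1.0308$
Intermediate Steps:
$d = \frac{133}{131}$ ($d = \frac{532}{524} = 532 \cdot \frac{1}{524} = \frac{133}{131} \approx 1.0153$)
$d^{2} = \left(\frac{133}{131}\right)^{2} = \frac{17689}{17161}$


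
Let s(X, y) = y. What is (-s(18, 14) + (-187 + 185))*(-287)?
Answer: 4592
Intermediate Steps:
(-s(18, 14) + (-187 + 185))*(-287) = (-1*14 + (-187 + 185))*(-287) = (-14 - 2)*(-287) = -16*(-287) = 4592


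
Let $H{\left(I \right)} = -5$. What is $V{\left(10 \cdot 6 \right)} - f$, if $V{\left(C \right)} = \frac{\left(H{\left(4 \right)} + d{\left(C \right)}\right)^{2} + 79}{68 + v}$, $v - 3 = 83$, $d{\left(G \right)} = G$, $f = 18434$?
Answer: $- \frac{1417866}{77} \approx -18414.0$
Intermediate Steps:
$v = 86$ ($v = 3 + 83 = 86$)
$V{\left(C \right)} = \frac{79}{154} + \frac{\left(-5 + C\right)^{2}}{154}$ ($V{\left(C \right)} = \frac{\left(-5 + C\right)^{2} + 79}{68 + 86} = \frac{79 + \left(-5 + C\right)^{2}}{154} = \left(79 + \left(-5 + C\right)^{2}\right) \frac{1}{154} = \frac{79}{154} + \frac{\left(-5 + C\right)^{2}}{154}$)
$V{\left(10 \cdot 6 \right)} - f = \left(\frac{79}{154} + \frac{\left(-5 + 10 \cdot 6\right)^{2}}{154}\right) - 18434 = \left(\frac{79}{154} + \frac{\left(-5 + 60\right)^{2}}{154}\right) - 18434 = \left(\frac{79}{154} + \frac{55^{2}}{154}\right) - 18434 = \left(\frac{79}{154} + \frac{1}{154} \cdot 3025\right) - 18434 = \left(\frac{79}{154} + \frac{275}{14}\right) - 18434 = \frac{1552}{77} - 18434 = - \frac{1417866}{77}$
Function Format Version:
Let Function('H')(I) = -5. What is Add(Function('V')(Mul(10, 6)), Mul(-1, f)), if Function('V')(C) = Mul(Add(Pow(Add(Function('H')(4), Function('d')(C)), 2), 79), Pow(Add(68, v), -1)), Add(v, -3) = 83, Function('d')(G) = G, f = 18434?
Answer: Rational(-1417866, 77) ≈ -18414.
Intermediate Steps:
v = 86 (v = Add(3, 83) = 86)
Function('V')(C) = Add(Rational(79, 154), Mul(Rational(1, 154), Pow(Add(-5, C), 2))) (Function('V')(C) = Mul(Add(Pow(Add(-5, C), 2), 79), Pow(Add(68, 86), -1)) = Mul(Add(79, Pow(Add(-5, C), 2)), Pow(154, -1)) = Mul(Add(79, Pow(Add(-5, C), 2)), Rational(1, 154)) = Add(Rational(79, 154), Mul(Rational(1, 154), Pow(Add(-5, C), 2))))
Add(Function('V')(Mul(10, 6)), Mul(-1, f)) = Add(Add(Rational(79, 154), Mul(Rational(1, 154), Pow(Add(-5, Mul(10, 6)), 2))), Mul(-1, 18434)) = Add(Add(Rational(79, 154), Mul(Rational(1, 154), Pow(Add(-5, 60), 2))), -18434) = Add(Add(Rational(79, 154), Mul(Rational(1, 154), Pow(55, 2))), -18434) = Add(Add(Rational(79, 154), Mul(Rational(1, 154), 3025)), -18434) = Add(Add(Rational(79, 154), Rational(275, 14)), -18434) = Add(Rational(1552, 77), -18434) = Rational(-1417866, 77)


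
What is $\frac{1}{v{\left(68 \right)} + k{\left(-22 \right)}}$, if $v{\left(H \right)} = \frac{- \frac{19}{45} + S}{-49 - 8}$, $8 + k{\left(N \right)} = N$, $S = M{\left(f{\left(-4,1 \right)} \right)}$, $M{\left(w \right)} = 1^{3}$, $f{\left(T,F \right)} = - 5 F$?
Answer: $- \frac{2565}{76976} \approx -0.033322$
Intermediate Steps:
$M{\left(w \right)} = 1$
$S = 1$
$k{\left(N \right)} = -8 + N$
$v{\left(H \right)} = - \frac{26}{2565}$ ($v{\left(H \right)} = \frac{- \frac{19}{45} + 1}{-49 - 8} = \frac{\left(-19\right) \frac{1}{45} + 1}{-57} = \left(- \frac{19}{45} + 1\right) \left(- \frac{1}{57}\right) = \frac{26}{45} \left(- \frac{1}{57}\right) = - \frac{26}{2565}$)
$\frac{1}{v{\left(68 \right)} + k{\left(-22 \right)}} = \frac{1}{- \frac{26}{2565} - 30} = \frac{1}{- \frac{76976}{2565}} = - \frac{2565}{76976}$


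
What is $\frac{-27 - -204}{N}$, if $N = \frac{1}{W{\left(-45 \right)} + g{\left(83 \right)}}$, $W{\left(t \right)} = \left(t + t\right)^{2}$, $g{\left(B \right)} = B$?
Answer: $1448391$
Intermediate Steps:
$W{\left(t \right)} = 4 t^{2}$ ($W{\left(t \right)} = \left(2 t\right)^{2} = 4 t^{2}$)
$N = \frac{1}{8183}$ ($N = \frac{1}{4 \left(-45\right)^{2} + 83} = \frac{1}{4 \cdot 2025 + 83} = \frac{1}{8100 + 83} = \frac{1}{8183} \approx 0.0001222$)
$\frac{-27 - -204}{N} = \left(-27 - -204\right) \frac{1}{\frac{1}{8183}} = \left(-27 + 204\right) 8183 = 177 \cdot 8183 = 1448391$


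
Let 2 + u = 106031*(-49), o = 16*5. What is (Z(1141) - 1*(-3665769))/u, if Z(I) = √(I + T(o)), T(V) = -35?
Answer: -3665769/5195521 - √1106/5195521 ≈ -0.70557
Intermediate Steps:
o = 80
Z(I) = √(-35 + I) (Z(I) = √(I - 35) = √(-35 + I))
u = -5195521 (u = -2 + 106031*(-49) = -2 - 5195519 = -5195521)
(Z(1141) - 1*(-3665769))/u = (√(-35 + 1141) - 1*(-3665769))/(-5195521) = (√1106 + 3665769)*(-1/5195521) = (3665769 + √1106)*(-1/5195521) = -3665769/5195521 - √1106/5195521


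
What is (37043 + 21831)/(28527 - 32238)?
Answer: -58874/3711 ≈ -15.865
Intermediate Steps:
(37043 + 21831)/(28527 - 32238) = 58874/(-3711) = 58874*(-1/3711) = -58874/3711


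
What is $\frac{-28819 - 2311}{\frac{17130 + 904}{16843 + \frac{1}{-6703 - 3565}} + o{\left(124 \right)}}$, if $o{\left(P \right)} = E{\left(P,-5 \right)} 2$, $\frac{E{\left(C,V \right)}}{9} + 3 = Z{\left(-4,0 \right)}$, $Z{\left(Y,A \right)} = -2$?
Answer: $\frac{2691872161495}{7689889979} \approx 350.05$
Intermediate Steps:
$E{\left(C,V \right)} = -45$ ($E{\left(C,V \right)} = -27 + 9 \left(-2\right) = -27 - 18 = -45$)
$o{\left(P \right)} = -90$ ($o{\left(P \right)} = \left(-45\right) 2 = -90$)
$\frac{-28819 - 2311}{\frac{17130 + 904}{16843 + \frac{1}{-6703 - 3565}} + o{\left(124 \right)}} = \frac{-28819 - 2311}{\frac{17130 + 904}{16843 + \frac{1}{-6703 - 3565}} - 90} = - \frac{31130}{\frac{18034}{16843 + \frac{1}{-10268}} - 90} = - \frac{31130}{\frac{18034}{16843 - \frac{1}{10268}} - 90} = - \frac{31130}{\frac{18034}{\frac{172943923}{10268}} - 90} = - \frac{31130}{18034 \cdot \frac{10268}{172943923} - 90} = - \frac{31130}{\frac{185173112}{172943923} - 90} = - \frac{31130}{- \frac{15379779958}{172943923}} = \left(-31130\right) \left(- \frac{172943923}{15379779958}\right) = \frac{2691872161495}{7689889979}$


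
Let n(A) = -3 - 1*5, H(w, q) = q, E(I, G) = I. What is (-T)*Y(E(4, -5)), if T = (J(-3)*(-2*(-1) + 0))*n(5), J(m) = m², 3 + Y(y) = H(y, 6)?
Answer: 432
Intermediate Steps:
Y(y) = 3 (Y(y) = -3 + 6 = 3)
n(A) = -8 (n(A) = -3 - 5 = -8)
T = -144 (T = ((-3)²*(-2*(-1) + 0))*(-8) = (9*(2 + 0))*(-8) = (9*2)*(-8) = 18*(-8) = -144)
(-T)*Y(E(4, -5)) = -1*(-144)*3 = 144*3 = 432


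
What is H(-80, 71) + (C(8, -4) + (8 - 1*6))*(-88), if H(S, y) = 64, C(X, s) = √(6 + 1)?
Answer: -112 - 88*√7 ≈ -344.83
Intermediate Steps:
C(X, s) = √7
H(-80, 71) + (C(8, -4) + (8 - 1*6))*(-88) = 64 + (√7 + (8 - 1*6))*(-88) = 64 + (√7 + (8 - 6))*(-88) = 64 + (√7 + 2)*(-88) = 64 + (2 + √7)*(-88) = 64 + (-176 - 88*√7) = -112 - 88*√7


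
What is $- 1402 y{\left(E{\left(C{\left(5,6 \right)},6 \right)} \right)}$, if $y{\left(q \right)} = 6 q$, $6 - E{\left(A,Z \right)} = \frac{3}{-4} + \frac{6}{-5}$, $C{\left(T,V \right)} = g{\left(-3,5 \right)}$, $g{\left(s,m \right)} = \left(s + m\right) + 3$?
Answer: $- \frac{334377}{5} \approx -66875.0$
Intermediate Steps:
$g{\left(s,m \right)} = 3 + m + s$ ($g{\left(s,m \right)} = \left(m + s\right) + 3 = 3 + m + s$)
$C{\left(T,V \right)} = 5$ ($C{\left(T,V \right)} = 3 + 5 - 3 = 5$)
$E{\left(A,Z \right)} = \frac{159}{20}$ ($E{\left(A,Z \right)} = 6 - \left(\frac{3}{-4} + \frac{6}{-5}\right) = 6 - \left(3 \left(- \frac{1}{4}\right) + 6 \left(- \frac{1}{5}\right)\right) = 6 - \left(- \frac{3}{4} - \frac{6}{5}\right) = 6 - - \frac{39}{20} = 6 + \frac{39}{20} = \frac{159}{20}$)
$- 1402 y{\left(E{\left(C{\left(5,6 \right)},6 \right)} \right)} = - 1402 \cdot 6 \cdot \frac{159}{20} = \left(-1402\right) \frac{477}{10} = - \frac{334377}{5}$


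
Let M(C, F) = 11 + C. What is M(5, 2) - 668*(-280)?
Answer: 187056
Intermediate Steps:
M(5, 2) - 668*(-280) = (11 + 5) - 668*(-280) = 16 + 187040 = 187056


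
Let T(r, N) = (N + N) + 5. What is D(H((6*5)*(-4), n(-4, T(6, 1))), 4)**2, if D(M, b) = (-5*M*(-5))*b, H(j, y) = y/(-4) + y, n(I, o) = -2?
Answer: 22500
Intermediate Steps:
T(r, N) = 5 + 2*N (T(r, N) = 2*N + 5 = 5 + 2*N)
H(j, y) = 3*y/4 (H(j, y) = y*(-1/4) + y = -y/4 + y = 3*y/4)
D(M, b) = 25*M*b (D(M, b) = (25*M)*b = 25*M*b)
D(H((6*5)*(-4), n(-4, T(6, 1))), 4)**2 = (25*((3/4)*(-2))*4)**2 = (25*(-3/2)*4)**2 = (-150)**2 = 22500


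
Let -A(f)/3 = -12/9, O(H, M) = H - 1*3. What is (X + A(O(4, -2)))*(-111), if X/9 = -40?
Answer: 39516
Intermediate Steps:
O(H, M) = -3 + H (O(H, M) = H - 3 = -3 + H)
X = -360 (X = 9*(-40) = -360)
A(f) = 4 (A(f) = -(-36)/9 = -3*(-4/3) = 4)
(X + A(O(4, -2)))*(-111) = (-360 + 4)*(-111) = -356*(-111) = 39516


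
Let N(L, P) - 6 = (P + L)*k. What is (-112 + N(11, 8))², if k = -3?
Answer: 26569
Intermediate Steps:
N(L, P) = 6 - 3*L - 3*P (N(L, P) = 6 + (P + L)*(-3) = 6 + (L + P)*(-3) = 6 + (-3*L - 3*P) = 6 - 3*L - 3*P)
(-112 + N(11, 8))² = (-112 + (6 - 3*11 - 3*8))² = (-112 + (6 - 33 - 24))² = (-112 - 51)² = (-163)² = 26569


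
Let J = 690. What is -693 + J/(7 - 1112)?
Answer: -153291/221 ≈ -693.62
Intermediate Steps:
-693 + J/(7 - 1112) = -693 + 690/(7 - 1112) = -693 + 690/(-1105) = -693 + 690*(-1/1105) = -693 - 138/221 = -153291/221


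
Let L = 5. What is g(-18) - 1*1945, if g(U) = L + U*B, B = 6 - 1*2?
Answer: -2012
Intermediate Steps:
B = 4 (B = 6 - 2 = 4)
g(U) = 5 + 4*U (g(U) = 5 + U*4 = 5 + 4*U)
g(-18) - 1*1945 = (5 + 4*(-18)) - 1*1945 = (5 - 72) - 1945 = -67 - 1945 = -2012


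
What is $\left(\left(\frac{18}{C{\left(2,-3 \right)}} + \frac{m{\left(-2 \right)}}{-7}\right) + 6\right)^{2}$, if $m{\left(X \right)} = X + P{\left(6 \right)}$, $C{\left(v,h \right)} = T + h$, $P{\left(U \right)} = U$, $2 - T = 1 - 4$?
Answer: $\frac{10201}{49} \approx 208.18$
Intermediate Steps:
$T = 5$ ($T = 2 - \left(1 - 4\right) = 2 - -3 = 2 + 3 = 5$)
$C{\left(v,h \right)} = 5 + h$
$m{\left(X \right)} = 6 + X$ ($m{\left(X \right)} = X + 6 = 6 + X$)
$\left(\left(\frac{18}{C{\left(2,-3 \right)}} + \frac{m{\left(-2 \right)}}{-7}\right) + 6\right)^{2} = \left(\left(\frac{18}{5 - 3} + \frac{6 - 2}{-7}\right) + 6\right)^{2} = \left(\left(\frac{18}{2} + 4 \left(- \frac{1}{7}\right)\right) + 6\right)^{2} = \left(\left(18 \cdot \frac{1}{2} - \frac{4}{7}\right) + 6\right)^{2} = \left(\left(9 - \frac{4}{7}\right) + 6\right)^{2} = \left(\frac{59}{7} + 6\right)^{2} = \left(\frac{101}{7}\right)^{2} = \frac{10201}{49}$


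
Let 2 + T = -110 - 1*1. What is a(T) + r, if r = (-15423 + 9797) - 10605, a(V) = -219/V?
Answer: -1833884/113 ≈ -16229.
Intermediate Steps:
T = -113 (T = -2 + (-110 - 1*1) = -2 + (-110 - 1) = -2 - 111 = -113)
r = -16231 (r = -5626 - 10605 = -16231)
a(T) + r = -219/(-113) - 16231 = -219*(-1/113) - 16231 = 219/113 - 16231 = -1833884/113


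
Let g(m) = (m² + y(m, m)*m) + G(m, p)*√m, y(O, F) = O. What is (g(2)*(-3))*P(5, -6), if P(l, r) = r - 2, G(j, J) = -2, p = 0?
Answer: 192 - 48*√2 ≈ 124.12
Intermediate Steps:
g(m) = -2*√m + 2*m² (g(m) = (m² + m*m) - 2*√m = (m² + m²) - 2*√m = 2*m² - 2*√m = -2*√m + 2*m²)
P(l, r) = -2 + r
(g(2)*(-3))*P(5, -6) = ((-2*√2 + 2*2²)*(-3))*(-2 - 6) = ((-2*√2 + 2*4)*(-3))*(-8) = ((-2*√2 + 8)*(-3))*(-8) = ((8 - 2*√2)*(-3))*(-8) = (-24 + 6*√2)*(-8) = 192 - 48*√2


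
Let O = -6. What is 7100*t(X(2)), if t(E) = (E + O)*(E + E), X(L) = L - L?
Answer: 0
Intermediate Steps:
X(L) = 0
t(E) = 2*E*(-6 + E) (t(E) = (E - 6)*(E + E) = (-6 + E)*(2*E) = 2*E*(-6 + E))
7100*t(X(2)) = 7100*(2*0*(-6 + 0)) = 7100*(2*0*(-6)) = 7100*0 = 0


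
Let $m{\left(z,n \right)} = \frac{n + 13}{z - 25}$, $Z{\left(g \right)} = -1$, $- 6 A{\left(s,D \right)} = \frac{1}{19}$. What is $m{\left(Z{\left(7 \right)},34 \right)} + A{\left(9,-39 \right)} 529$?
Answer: $- \frac{4778}{741} \approx -6.448$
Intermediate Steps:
$A{\left(s,D \right)} = - \frac{1}{114}$ ($A{\left(s,D \right)} = - \frac{1}{6 \cdot 19} = \left(- \frac{1}{6}\right) \frac{1}{19} = - \frac{1}{114}$)
$m{\left(z,n \right)} = \frac{13 + n}{-25 + z}$
$m{\left(Z{\left(7 \right)},34 \right)} + A{\left(9,-39 \right)} 529 = \frac{13 + 34}{-25 - 1} - \frac{529}{114} = \frac{1}{-26} \cdot 47 - \frac{529}{114} = \left(- \frac{1}{26}\right) 47 - \frac{529}{114} = - \frac{47}{26} - \frac{529}{114} = - \frac{4778}{741}$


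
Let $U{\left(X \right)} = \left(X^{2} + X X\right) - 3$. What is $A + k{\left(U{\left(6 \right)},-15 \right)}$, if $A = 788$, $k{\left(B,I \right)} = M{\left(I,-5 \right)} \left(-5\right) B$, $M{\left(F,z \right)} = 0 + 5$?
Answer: $-937$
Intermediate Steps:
$M{\left(F,z \right)} = 5$
$U{\left(X \right)} = -3 + 2 X^{2}$ ($U{\left(X \right)} = \left(X^{2} + X^{2}\right) - 3 = 2 X^{2} - 3 = -3 + 2 X^{2}$)
$k{\left(B,I \right)} = - 25 B$ ($k{\left(B,I \right)} = 5 \left(-5\right) B = - 25 B$)
$A + k{\left(U{\left(6 \right)},-15 \right)} = 788 - 25 \left(-3 + 2 \cdot 6^{2}\right) = 788 - 25 \left(-3 + 2 \cdot 36\right) = 788 - 25 \left(-3 + 72\right) = 788 - 1725 = -937$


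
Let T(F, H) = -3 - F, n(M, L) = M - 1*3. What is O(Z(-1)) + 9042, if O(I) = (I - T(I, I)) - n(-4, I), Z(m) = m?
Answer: 9050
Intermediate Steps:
n(M, L) = -3 + M (n(M, L) = M - 3 = -3 + M)
O(I) = 10 + 2*I (O(I) = (I - (-3 - I)) - (-3 - 4) = (I + (3 + I)) - 1*(-7) = (3 + 2*I) + 7 = 10 + 2*I)
O(Z(-1)) + 9042 = (10 + 2*(-1)) + 9042 = (10 - 2) + 9042 = 8 + 9042 = 9050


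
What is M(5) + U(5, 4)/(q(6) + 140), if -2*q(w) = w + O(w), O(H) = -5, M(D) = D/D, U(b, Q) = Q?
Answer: 287/279 ≈ 1.0287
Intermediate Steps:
M(D) = 1
q(w) = 5/2 - w/2 (q(w) = -(w - 5)/2 = -(-5 + w)/2 = 5/2 - w/2)
M(5) + U(5, 4)/(q(6) + 140) = 1 + 4/((5/2 - 1/2*6) + 140) = 1 + 4/((5/2 - 3) + 140) = 1 + 4/(-1/2 + 140) = 1 + 4/(279/2) = 1 + (2/279)*4 = 1 + 8/279 = 287/279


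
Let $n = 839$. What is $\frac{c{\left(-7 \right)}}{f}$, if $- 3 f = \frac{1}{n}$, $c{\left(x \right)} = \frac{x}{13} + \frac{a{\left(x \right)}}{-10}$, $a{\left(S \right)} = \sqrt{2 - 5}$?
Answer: $\frac{17619}{13} + \frac{2517 i \sqrt{3}}{10} \approx 1355.3 + 435.96 i$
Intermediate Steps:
$a{\left(S \right)} = i \sqrt{3}$ ($a{\left(S \right)} = \sqrt{-3} = i \sqrt{3}$)
$c{\left(x \right)} = \frac{x}{13} - \frac{i \sqrt{3}}{10}$ ($c{\left(x \right)} = \frac{x}{13} + \frac{i \sqrt{3}}{-10} = x \frac{1}{13} + i \sqrt{3} \left(- \frac{1}{10}\right) = \frac{x}{13} - \frac{i \sqrt{3}}{10}$)
$f = - \frac{1}{2517}$ ($f = - \frac{1}{3 \cdot 839} = \left(- \frac{1}{3}\right) \frac{1}{839} = - \frac{1}{2517} \approx -0.0003973$)
$\frac{c{\left(-7 \right)}}{f} = \frac{\frac{1}{13} \left(-7\right) - \frac{i \sqrt{3}}{10}}{- \frac{1}{2517}} = \left(- \frac{7}{13} - \frac{i \sqrt{3}}{10}\right) \left(-2517\right) = \frac{17619}{13} + \frac{2517 i \sqrt{3}}{10}$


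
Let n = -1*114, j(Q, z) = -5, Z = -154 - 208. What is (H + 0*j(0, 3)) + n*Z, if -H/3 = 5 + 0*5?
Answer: 41253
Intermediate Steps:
Z = -362
H = -15 (H = -3*(5 + 0*5) = -3*(5 + 0) = -3*5 = -15)
n = -114
(H + 0*j(0, 3)) + n*Z = (-15 + 0*(-5)) - 114*(-362) = (-15 + 0) + 41268 = -15 + 41268 = 41253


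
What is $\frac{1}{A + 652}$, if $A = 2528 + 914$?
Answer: $\frac{1}{4094} \approx 0.00024426$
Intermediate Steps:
$A = 3442$
$\frac{1}{A + 652} = \frac{1}{3442 + 652} = \frac{1}{4094}$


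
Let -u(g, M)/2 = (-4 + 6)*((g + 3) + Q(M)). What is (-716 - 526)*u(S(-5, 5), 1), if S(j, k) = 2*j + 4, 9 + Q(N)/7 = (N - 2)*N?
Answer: -362664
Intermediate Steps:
Q(N) = -63 + 7*N*(-2 + N) (Q(N) = -63 + 7*((N - 2)*N) = -63 + 7*((-2 + N)*N) = -63 + 7*(N*(-2 + N)) = -63 + 7*N*(-2 + N))
S(j, k) = 4 + 2*j
u(g, M) = 240 - 28*M² - 4*g + 56*M (u(g, M) = -2*(-4 + 6)*((g + 3) + (-63 - 14*M + 7*M²)) = -4*((3 + g) + (-63 - 14*M + 7*M²)) = -4*(-60 + g - 14*M + 7*M²) = -2*(-120 - 28*M + 2*g + 14*M²) = 240 - 28*M² - 4*g + 56*M)
(-716 - 526)*u(S(-5, 5), 1) = (-716 - 526)*(240 - 28*1² - 4*(4 + 2*(-5)) + 56*1) = -1242*(240 - 28*1 - 4*(4 - 10) + 56) = -1242*(240 - 28 - 4*(-6) + 56) = -1242*(240 - 28 + 24 + 56) = -1242*292 = -362664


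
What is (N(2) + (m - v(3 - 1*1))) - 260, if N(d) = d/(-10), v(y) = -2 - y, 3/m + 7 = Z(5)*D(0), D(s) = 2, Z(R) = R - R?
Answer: -8982/35 ≈ -256.63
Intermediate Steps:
Z(R) = 0
m = -3/7 (m = 3/(-7 + 0*2) = 3/(-7 + 0) = 3/(-7) = 3*(-1/7) = -3/7 ≈ -0.42857)
N(d) = -d/10 (N(d) = d*(-1/10) = -d/10)
(N(2) + (m - v(3 - 1*1))) - 260 = (-1/10*2 + (-3/7 - (-2 - (3 - 1*1)))) - 260 = (-1/5 + (-3/7 - (-2 - (3 - 1)))) - 260 = (-1/5 + (-3/7 - (-2 - 1*2))) - 260 = (-1/5 + (-3/7 - (-2 - 2))) - 260 = (-1/5 + (-3/7 - 1*(-4))) - 260 = (-1/5 + (-3/7 + 4)) - 260 = (-1/5 + 25/7) - 260 = 118/35 - 260 = -8982/35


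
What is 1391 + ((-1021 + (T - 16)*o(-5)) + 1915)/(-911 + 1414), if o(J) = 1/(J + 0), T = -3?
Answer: 3502854/2515 ≈ 1392.8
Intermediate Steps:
o(J) = 1/J
1391 + ((-1021 + (T - 16)*o(-5)) + 1915)/(-911 + 1414) = 1391 + ((-1021 + (-3 - 16)/(-5)) + 1915)/(-911 + 1414) = 1391 + ((-1021 - 19*(-⅕)) + 1915)/503 = 1391 + ((-1021 + 19/5) + 1915)*(1/503) = 1391 + (-5086/5 + 1915)*(1/503) = 1391 + (4489/5)*(1/503) = 1391 + 4489/2515 = 3502854/2515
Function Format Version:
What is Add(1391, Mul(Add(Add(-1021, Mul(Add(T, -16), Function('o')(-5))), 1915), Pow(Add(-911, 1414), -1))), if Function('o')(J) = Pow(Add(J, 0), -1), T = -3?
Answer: Rational(3502854, 2515) ≈ 1392.8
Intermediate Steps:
Function('o')(J) = Pow(J, -1)
Add(1391, Mul(Add(Add(-1021, Mul(Add(T, -16), Function('o')(-5))), 1915), Pow(Add(-911, 1414), -1))) = Add(1391, Mul(Add(Add(-1021, Mul(Add(-3, -16), Pow(-5, -1))), 1915), Pow(Add(-911, 1414), -1))) = Add(1391, Mul(Add(Add(-1021, Mul(-19, Rational(-1, 5))), 1915), Pow(503, -1))) = Add(1391, Mul(Add(Add(-1021, Rational(19, 5)), 1915), Rational(1, 503))) = Add(1391, Mul(Add(Rational(-5086, 5), 1915), Rational(1, 503))) = Add(1391, Mul(Rational(4489, 5), Rational(1, 503))) = Add(1391, Rational(4489, 2515)) = Rational(3502854, 2515)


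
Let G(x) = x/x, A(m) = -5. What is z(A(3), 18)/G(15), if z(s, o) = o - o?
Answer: 0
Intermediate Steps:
G(x) = 1
z(s, o) = 0
z(A(3), 18)/G(15) = 0/1 = 0*1 = 0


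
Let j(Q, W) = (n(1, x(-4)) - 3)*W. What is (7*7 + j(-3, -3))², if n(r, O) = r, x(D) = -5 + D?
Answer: 3025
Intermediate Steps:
j(Q, W) = -2*W (j(Q, W) = (1 - 3)*W = -2*W)
(7*7 + j(-3, -3))² = (7*7 - 2*(-3))² = (49 + 6)² = 55² = 3025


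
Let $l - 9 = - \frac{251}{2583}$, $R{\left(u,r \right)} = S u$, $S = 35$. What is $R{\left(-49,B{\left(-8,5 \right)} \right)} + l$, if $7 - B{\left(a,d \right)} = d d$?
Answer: $- \frac{4406849}{2583} \approx -1706.1$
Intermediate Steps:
$B{\left(a,d \right)} = 7 - d^{2}$ ($B{\left(a,d \right)} = 7 - d d = 7 - d^{2}$)
$R{\left(u,r \right)} = 35 u$
$l = \frac{22996}{2583}$ ($l = 9 - \frac{251}{2583} = \frac{22996}{2583} \approx 8.9028$)
$R{\left(-49,B{\left(-8,5 \right)} \right)} + l = 35 \left(-49\right) + \frac{22996}{2583} = -1715 + \frac{22996}{2583} = - \frac{4406849}{2583}$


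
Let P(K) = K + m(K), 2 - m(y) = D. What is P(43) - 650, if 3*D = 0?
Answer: -605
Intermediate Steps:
D = 0 (D = (1/3)*0 = 0)
m(y) = 2 (m(y) = 2 - 1*0 = 2 + 0 = 2)
P(K) = 2 + K (P(K) = K + 2 = 2 + K)
P(43) - 650 = (2 + 43) - 650 = 45 - 650 = -605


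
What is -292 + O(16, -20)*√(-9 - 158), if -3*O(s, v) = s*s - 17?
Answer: -292 - 239*I*√167/3 ≈ -292.0 - 1029.5*I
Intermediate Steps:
O(s, v) = 17/3 - s²/3 (O(s, v) = -(s*s - 17)/3 = -(s² - 17)/3 = -(-17 + s²)/3 = 17/3 - s²/3)
-292 + O(16, -20)*√(-9 - 158) = -292 + (17/3 - ⅓*16²)*√(-9 - 158) = -292 + (17/3 - ⅓*256)*√(-167) = -292 + (17/3 - 256/3)*(I*√167) = -292 - 239*I*√167/3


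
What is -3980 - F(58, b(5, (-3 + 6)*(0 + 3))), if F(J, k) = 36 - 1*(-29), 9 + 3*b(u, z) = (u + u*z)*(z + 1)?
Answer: -4045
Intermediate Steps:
b(u, z) = -3 + (1 + z)*(u + u*z)/3 (b(u, z) = -3 + ((u + u*z)*(z + 1))/3 = -3 + ((u + u*z)*(1 + z))/3 = -3 + ((1 + z)*(u + u*z))/3 = -3 + (1 + z)*(u + u*z)/3)
F(J, k) = 65 (F(J, k) = 36 + 29 = 65)
-3980 - F(58, b(5, (-3 + 6)*(0 + 3))) = -3980 - 1*65 = -3980 - 65 = -4045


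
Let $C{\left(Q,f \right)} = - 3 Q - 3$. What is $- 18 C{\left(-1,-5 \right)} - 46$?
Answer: $-46$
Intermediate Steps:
$C{\left(Q,f \right)} = -3 - 3 Q$
$- 18 C{\left(-1,-5 \right)} - 46 = - 18 \left(-3 - -3\right) - 46 = - 18 \left(-3 + 3\right) - 46 = \left(-18\right) 0 - 46 = 0 - 46 = -46$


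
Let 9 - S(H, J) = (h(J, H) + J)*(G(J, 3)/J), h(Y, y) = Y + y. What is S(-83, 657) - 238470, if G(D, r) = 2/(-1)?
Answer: -156666415/657 ≈ -2.3846e+5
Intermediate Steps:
G(D, r) = -2 (G(D, r) = 2*(-1) = -2)
S(H, J) = 9 + 2*(H + 2*J)/J (S(H, J) = 9 - ((J + H) + J)*(-2/J) = 9 - ((H + J) + J)*(-2/J) = 9 - (H + 2*J)*(-2/J) = 9 - (-2)*(H + 2*J)/J = 9 + 2*(H + 2*J)/J)
S(-83, 657) - 238470 = (13 + 2*(-83)/657) - 238470 = (13 + 2*(-83)*(1/657)) - 238470 = (13 - 166/657) - 238470 = 8375/657 - 238470 = -156666415/657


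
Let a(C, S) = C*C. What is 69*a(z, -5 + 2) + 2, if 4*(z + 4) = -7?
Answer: 36533/16 ≈ 2283.3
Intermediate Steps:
z = -23/4 (z = -4 + (¼)*(-7) = -4 - 7/4 = -23/4 ≈ -5.7500)
a(C, S) = C²
69*a(z, -5 + 2) + 2 = 69*(-23/4)² + 2 = 69*(529/16) + 2 = 36501/16 + 2 = 36533/16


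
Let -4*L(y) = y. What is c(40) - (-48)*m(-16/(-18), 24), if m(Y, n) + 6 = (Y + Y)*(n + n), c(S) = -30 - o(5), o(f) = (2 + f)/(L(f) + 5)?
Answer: 56642/15 ≈ 3776.1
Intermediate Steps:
L(y) = -y/4
o(f) = (2 + f)/(5 - f/4) (o(f) = (2 + f)/(-f/4 + 5) = (2 + f)/(5 - f/4))
c(S) = -478/15 (c(S) = -30 - 4*(-2 - 1*5)/(-20 + 5) = -30 - 4*(-2 - 5)/(-15) = -30 - 4*(-1)*(-7)/15 = -30 - 1*28/15 = -30 - 28/15 = -478/15)
m(Y, n) = -6 + 4*Y*n (m(Y, n) = -6 + (Y + Y)*(n + n) = -6 + (2*Y)*(2*n) = -6 + 4*Y*n)
c(40) - (-48)*m(-16/(-18), 24) = -478/15 - (-48)*(-6 + 4*(-16/(-18))*24) = -478/15 - (-48)*(-6 + 4*(-16*(-1/18))*24) = -478/15 - (-48)*(-6 + 4*(8/9)*24) = -478/15 - (-48)*(-6 + 256/3) = -478/15 - (-48)*238/3 = -478/15 - 1*(-3808) = -478/15 + 3808 = 56642/15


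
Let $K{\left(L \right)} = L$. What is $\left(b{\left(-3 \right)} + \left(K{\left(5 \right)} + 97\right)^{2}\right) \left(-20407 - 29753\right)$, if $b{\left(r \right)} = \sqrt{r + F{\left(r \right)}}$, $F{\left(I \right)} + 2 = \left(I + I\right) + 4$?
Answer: $-521864640 - 50160 i \sqrt{7} \approx -5.2186 \cdot 10^{8} - 1.3271 \cdot 10^{5} i$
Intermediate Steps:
$F{\left(I \right)} = 2 + 2 I$ ($F{\left(I \right)} = -2 + \left(\left(I + I\right) + 4\right) = -2 + \left(2 I + 4\right) = -2 + \left(4 + 2 I\right) = 2 + 2 I$)
$b{\left(r \right)} = \sqrt{2 + 3 r}$ ($b{\left(r \right)} = \sqrt{r + \left(2 + 2 r\right)} = \sqrt{2 + 3 r}$)
$\left(b{\left(-3 \right)} + \left(K{\left(5 \right)} + 97\right)^{2}\right) \left(-20407 - 29753\right) = \left(\sqrt{2 + 3 \left(-3\right)} + \left(5 + 97\right)^{2}\right) \left(-20407 - 29753\right) = \left(\sqrt{2 - 9} + 102^{2}\right) \left(-50160\right) = \left(\sqrt{-7} + 10404\right) \left(-50160\right) = \left(i \sqrt{7} + 10404\right) \left(-50160\right) = \left(10404 + i \sqrt{7}\right) \left(-50160\right) = -521864640 - 50160 i \sqrt{7}$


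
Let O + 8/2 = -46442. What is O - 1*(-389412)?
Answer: 342966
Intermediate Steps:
O = -46446 (O = -4 - 46442 = -46446)
O - 1*(-389412) = -46446 - 1*(-389412) = -46446 + 389412 = 342966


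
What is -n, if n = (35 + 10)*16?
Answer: -720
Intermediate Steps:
n = 720 (n = 45*16 = 720)
-n = -1*720 = -720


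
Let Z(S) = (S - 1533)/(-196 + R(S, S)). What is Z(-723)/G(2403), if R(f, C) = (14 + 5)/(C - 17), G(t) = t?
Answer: 556480/116192259 ≈ 0.0047893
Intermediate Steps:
R(f, C) = 19/(-17 + C)
Z(S) = (-1533 + S)/(-196 + 19/(-17 + S)) (Z(S) = (S - 1533)/(-196 + 19/(-17 + S)) = (-1533 + S)/(-196 + 19/(-17 + S)))
Z(-723)/G(2403) = -(-1533 - 723)*(-17 - 723)/(-3351 + 196*(-723))/2403 = -1*(-2256)*(-740)/(-3351 - 141708)*(1/2403) = -1*(-2256)*(-740)/(-145059)*(1/2403) = -1*(-1/145059)*(-2256)*(-740)*(1/2403) = (556480/48353)*(1/2403) = 556480/116192259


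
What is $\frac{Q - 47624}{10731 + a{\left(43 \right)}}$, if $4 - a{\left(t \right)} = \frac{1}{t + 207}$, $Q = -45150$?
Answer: $- \frac{23193500}{2683749} \approx -8.6422$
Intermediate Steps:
$a{\left(t \right)} = 4 - \frac{1}{207 + t}$ ($a{\left(t \right)} = 4 - \frac{1}{t + 207} = 4 - \frac{1}{207 + t}$)
$\frac{Q - 47624}{10731 + a{\left(43 \right)}} = \frac{-45150 - 47624}{10731 + \frac{827 + 4 \cdot 43}{207 + 43}} = - \frac{92774}{10731 + \frac{827 + 172}{250}} = - \frac{92774}{10731 + \frac{1}{250} \cdot 999} = - \frac{92774}{10731 + \frac{999}{250}} = - \frac{92774}{\frac{2683749}{250}} = \left(-92774\right) \frac{250}{2683749} = - \frac{23193500}{2683749}$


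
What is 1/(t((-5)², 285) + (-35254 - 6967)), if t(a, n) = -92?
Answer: -1/42313 ≈ -2.3633e-5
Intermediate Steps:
1/(t((-5)², 285) + (-35254 - 6967)) = 1/(-92 + (-35254 - 6967)) = 1/(-92 - 42221) = 1/(-42313) = -1/42313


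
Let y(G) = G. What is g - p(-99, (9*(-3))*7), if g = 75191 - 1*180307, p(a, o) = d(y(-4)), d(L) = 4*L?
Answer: -105100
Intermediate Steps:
p(a, o) = -16 (p(a, o) = 4*(-4) = -16)
g = -105116 (g = 75191 - 180307 = -105116)
g - p(-99, (9*(-3))*7) = -105116 - 1*(-16) = -105116 + 16 = -105100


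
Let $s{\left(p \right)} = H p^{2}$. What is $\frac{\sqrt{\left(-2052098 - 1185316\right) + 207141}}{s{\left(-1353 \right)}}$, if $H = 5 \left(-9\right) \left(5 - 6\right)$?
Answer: $\frac{i \sqrt{336697}}{27459135} \approx 2.1132 \cdot 10^{-5} i$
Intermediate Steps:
$H = 45$ ($H = - 45 \left(5 - 6\right) = \left(-45\right) \left(-1\right) = 45$)
$s{\left(p \right)} = 45 p^{2}$
$\frac{\sqrt{\left(-2052098 - 1185316\right) + 207141}}{s{\left(-1353 \right)}} = \frac{\sqrt{\left(-2052098 - 1185316\right) + 207141}}{45 \left(-1353\right)^{2}} = \frac{\sqrt{\left(-2052098 - 1185316\right) + 207141}}{45 \cdot 1830609} = \frac{\sqrt{-3237414 + 207141}}{82377405} = \sqrt{-3030273} \cdot \frac{1}{82377405} = 3 i \sqrt{336697} \cdot \frac{1}{82377405} = \frac{i \sqrt{336697}}{27459135}$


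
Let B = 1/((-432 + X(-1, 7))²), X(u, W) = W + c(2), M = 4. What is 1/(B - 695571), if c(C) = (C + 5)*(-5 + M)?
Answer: -186624/129810242303 ≈ -1.4377e-6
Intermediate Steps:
c(C) = -5 - C (c(C) = (C + 5)*(-5 + 4) = (5 + C)*(-1) = -5 - C)
X(u, W) = -7 + W (X(u, W) = W + (-5 - 1*2) = W + (-5 - 2) = W - 7 = -7 + W)
B = 1/186624 (B = 1/((-432 + (-7 + 7))²) = 1/((-432 + 0)²) = 1/((-432)²) = 1/186624 ≈ 5.3584e-6)
1/(B - 695571) = 1/(1/186624 - 695571) = 1/(-129810242303/186624) = -186624/129810242303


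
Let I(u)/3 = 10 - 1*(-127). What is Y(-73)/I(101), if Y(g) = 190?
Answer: 190/411 ≈ 0.46229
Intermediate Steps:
I(u) = 411 (I(u) = 3*(10 - 1*(-127)) = 3*(10 + 127) = 3*137 = 411)
Y(-73)/I(101) = 190/411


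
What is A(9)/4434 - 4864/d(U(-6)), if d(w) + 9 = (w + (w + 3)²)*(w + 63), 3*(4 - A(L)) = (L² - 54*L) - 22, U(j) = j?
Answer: -3590545/119718 ≈ -29.992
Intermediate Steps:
A(L) = 34/3 + 18*L - L²/3 (A(L) = 4 - ((L² - 54*L) - 22)/3 = 4 - (-22 + L² - 54*L)/3 = 4 + (22/3 + 18*L - L²/3) = 34/3 + 18*L - L²/3)
d(w) = -9 + (63 + w)*(w + (3 + w)²) (d(w) = -9 + (w + (w + 3)²)*(w + 63) = -9 + (w + (3 + w)²)*(63 + w) = -9 + (63 + w)*(w + (3 + w)²))
A(9)/4434 - 4864/d(U(-6)) = (34/3 + 18*9 - ⅓*9²)/4434 - 4864/(558 + (-6)³ + 70*(-6)² + 450*(-6)) = (34/3 + 162 - ⅓*81)*(1/4434) - 4864/(558 - 216 + 70*36 - 2700) = (34/3 + 162 - 27)*(1/4434) - 4864/(558 - 216 + 2520 - 2700) = (439/3)*(1/4434) - 4864/162 = 439/13302 - 4864*1/162 = 439/13302 - 2432/81 = -3590545/119718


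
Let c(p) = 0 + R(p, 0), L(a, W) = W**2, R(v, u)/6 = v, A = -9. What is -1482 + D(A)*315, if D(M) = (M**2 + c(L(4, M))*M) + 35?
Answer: -1342752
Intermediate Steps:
R(v, u) = 6*v
c(p) = 6*p (c(p) = 0 + 6*p = 6*p)
D(M) = 35 + M**2 + 6*M**3 (D(M) = (M**2 + (6*M**2)*M) + 35 = (M**2 + 6*M**3) + 35 = 35 + M**2 + 6*M**3)
-1482 + D(A)*315 = -1482 + (35 + (-9)**2 + 6*(-9)**3)*315 = -1482 + (35 + 81 + 6*(-729))*315 = -1482 + (35 + 81 - 4374)*315 = -1482 - 4258*315 = -1482 - 1341270 = -1342752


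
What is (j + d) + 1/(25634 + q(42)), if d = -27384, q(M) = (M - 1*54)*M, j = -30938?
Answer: -1465631859/25130 ≈ -58322.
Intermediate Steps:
q(M) = M*(-54 + M) (q(M) = (M - 54)*M = (-54 + M)*M = M*(-54 + M))
(j + d) + 1/(25634 + q(42)) = (-30938 - 27384) + 1/(25634 + 42*(-54 + 42)) = -58322 + 1/(25634 + 42*(-12)) = -58322 + 1/(25634 - 504) = -58322 + 1/25130 = -1465631859/25130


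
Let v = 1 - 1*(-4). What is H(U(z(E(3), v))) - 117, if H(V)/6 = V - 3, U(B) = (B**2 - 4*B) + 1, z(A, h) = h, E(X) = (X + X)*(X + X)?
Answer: -99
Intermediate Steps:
E(X) = 4*X**2 (E(X) = (2*X)*(2*X) = 4*X**2)
v = 5 (v = 1 + 4 = 5)
U(B) = 1 + B**2 - 4*B
H(V) = -18 + 6*V (H(V) = 6*(V - 3) = 6*(-3 + V) = -18 + 6*V)
H(U(z(E(3), v))) - 117 = (-18 + 6*(1 + 5**2 - 4*5)) - 117 = (-18 + 6*(1 + 25 - 20)) - 117 = (-18 + 6*6) - 117 = (-18 + 36) - 117 = 18 - 117 = -99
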